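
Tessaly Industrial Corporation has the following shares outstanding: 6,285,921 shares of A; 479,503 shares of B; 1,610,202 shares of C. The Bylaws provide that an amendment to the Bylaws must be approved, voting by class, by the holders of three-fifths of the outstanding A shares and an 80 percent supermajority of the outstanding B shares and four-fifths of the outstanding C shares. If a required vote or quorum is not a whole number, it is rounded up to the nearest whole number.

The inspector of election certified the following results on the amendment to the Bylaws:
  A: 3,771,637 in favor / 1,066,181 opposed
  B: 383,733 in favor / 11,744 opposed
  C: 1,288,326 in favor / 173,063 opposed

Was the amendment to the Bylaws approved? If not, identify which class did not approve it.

A: 3/5 of 6285921 = 3771552.60, rounded up to 3771553; 3,771,553 required, 3,771,637 in favor — approved.
B: 4/5 of 479503 = 383602.40, rounded up to 383603; 383,603 required, 383,733 in favor — approved.
C: 4/5 of 1610202 = 1288161.60, rounded up to 1288162; 1,288,162 required, 1,288,326 in favor — approved.

Approved — every class gave the required vote.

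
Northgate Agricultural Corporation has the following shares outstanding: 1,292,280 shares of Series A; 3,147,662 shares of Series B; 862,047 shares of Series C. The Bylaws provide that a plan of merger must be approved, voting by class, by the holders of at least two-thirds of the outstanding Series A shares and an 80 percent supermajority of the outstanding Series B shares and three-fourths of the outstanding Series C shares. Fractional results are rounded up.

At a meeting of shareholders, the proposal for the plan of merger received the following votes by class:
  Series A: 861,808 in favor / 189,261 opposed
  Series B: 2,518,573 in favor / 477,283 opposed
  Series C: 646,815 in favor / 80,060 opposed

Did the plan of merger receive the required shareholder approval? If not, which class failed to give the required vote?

Approved — every class gave the required vote.

Series A: 2/3 of 1292280 = 861520; 861,520 required, 861,808 in favor — approved.
Series B: 4/5 of 3147662 = 2518129.60, rounded up to 2518130; 2,518,130 required, 2,518,573 in favor — approved.
Series C: 3/4 of 862047 = 646535.25, rounded up to 646536; 646,536 required, 646,815 in favor — approved.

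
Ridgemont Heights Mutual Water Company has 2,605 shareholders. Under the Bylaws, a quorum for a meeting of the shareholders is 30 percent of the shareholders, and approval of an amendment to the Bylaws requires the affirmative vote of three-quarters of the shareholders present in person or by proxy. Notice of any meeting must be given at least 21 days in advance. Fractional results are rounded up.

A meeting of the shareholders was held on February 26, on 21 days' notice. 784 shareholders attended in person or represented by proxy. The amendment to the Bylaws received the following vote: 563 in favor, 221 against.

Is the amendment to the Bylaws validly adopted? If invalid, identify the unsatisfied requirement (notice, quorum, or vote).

Notice: 21 days given; 21 required. Satisfied.
Quorum: 30% of 2,605 = 781.50, rounded up to 782; 784 present. Satisfied.
Vote: requires three-fourths of those present (784); 3/4 of 784 = 588, so 588 needed; 563 in favor. Not satisfied.

Invalid — vote requirement not satisfied.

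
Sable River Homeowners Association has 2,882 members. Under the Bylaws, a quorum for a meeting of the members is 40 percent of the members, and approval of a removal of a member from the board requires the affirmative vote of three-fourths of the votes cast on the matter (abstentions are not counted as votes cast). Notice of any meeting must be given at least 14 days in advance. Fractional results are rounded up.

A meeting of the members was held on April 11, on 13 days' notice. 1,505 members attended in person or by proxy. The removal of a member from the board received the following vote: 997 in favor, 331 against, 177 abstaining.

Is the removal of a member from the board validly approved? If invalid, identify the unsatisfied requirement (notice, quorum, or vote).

Invalid — notice requirement not satisfied.

Notice: 13 days given; 14 required. Not satisfied.
Quorum: 40% of 2,882 = 1,152.80, rounded up to 1,153; 1,505 present. Satisfied.
Vote: requires three-fourths of the votes cast (1,505 − 177 abstaining = 1,328); 3/4 of 1328 = 996, so 996 needed; 997 in favor. Satisfied.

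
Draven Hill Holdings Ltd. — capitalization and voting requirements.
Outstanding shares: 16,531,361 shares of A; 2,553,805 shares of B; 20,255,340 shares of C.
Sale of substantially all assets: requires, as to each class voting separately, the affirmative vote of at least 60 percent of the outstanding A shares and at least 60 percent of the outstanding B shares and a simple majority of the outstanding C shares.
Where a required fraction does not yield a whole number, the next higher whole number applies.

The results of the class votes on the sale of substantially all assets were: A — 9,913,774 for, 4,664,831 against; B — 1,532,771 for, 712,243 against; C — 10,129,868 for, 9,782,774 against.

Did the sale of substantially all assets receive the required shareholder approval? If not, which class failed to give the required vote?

A: 3/5 of 16531361 = 9918816.60, rounded up to 9918817; 9,918,817 required, 9,913,774 in favor — not approved.
B: 3/5 of 2553805 = 1532283; 1,532,283 required, 1,532,771 in favor — approved.
C: a majority of 20255340 is 10127671; 10,127,671 required, 10,129,868 in favor — approved.

Not approved — the A shares did not give the required vote.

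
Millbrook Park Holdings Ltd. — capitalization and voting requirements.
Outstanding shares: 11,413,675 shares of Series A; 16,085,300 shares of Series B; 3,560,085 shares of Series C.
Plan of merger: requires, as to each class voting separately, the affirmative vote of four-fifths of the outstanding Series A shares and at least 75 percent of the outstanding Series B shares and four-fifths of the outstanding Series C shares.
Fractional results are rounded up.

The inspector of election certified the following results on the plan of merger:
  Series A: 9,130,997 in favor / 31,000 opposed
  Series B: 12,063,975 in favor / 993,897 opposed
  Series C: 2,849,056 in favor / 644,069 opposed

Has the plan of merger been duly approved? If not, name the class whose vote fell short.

Series A: 4/5 of 11413675 = 9130940; 9,130,940 required, 9,130,997 in favor — approved.
Series B: 3/4 of 16085300 = 12063975; 12,063,975 required, 12,063,975 in favor — approved.
Series C: 4/5 of 3560085 = 2848068; 2,848,068 required, 2,849,056 in favor — approved.

Approved — every class gave the required vote.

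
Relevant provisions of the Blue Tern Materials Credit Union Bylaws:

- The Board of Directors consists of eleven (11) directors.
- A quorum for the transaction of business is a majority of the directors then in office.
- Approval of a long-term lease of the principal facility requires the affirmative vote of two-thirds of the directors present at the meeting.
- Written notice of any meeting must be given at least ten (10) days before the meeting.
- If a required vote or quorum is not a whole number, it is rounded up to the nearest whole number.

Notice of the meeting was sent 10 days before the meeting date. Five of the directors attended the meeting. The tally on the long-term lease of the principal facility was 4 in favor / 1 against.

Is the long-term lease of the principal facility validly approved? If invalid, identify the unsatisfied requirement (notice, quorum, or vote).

Notice: 10 days given; 10 required (10 ≥ 10). Satisfied.
Quorum: 5 present; quorum is 6. Not satisfied.
Vote: the long-term lease of the principal facility requires two-thirds of the directors present (5). 2/3 of 5 = 3.33, rounded up to 4, so 4 affirmative votes are needed; 4 voted in favor. Satisfied. (Moot — without a quorum no business can be validly transacted.)

Invalid — quorum requirement not satisfied.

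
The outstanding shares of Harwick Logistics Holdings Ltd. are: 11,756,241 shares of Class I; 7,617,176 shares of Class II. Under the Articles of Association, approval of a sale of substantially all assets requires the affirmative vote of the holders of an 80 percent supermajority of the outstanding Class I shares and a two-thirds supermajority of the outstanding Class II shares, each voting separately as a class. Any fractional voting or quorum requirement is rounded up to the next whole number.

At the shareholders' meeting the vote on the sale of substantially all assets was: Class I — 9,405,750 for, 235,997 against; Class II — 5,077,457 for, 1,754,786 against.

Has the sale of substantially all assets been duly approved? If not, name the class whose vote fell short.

Not approved — the Class II shares did not give the required vote.

Class I: 4/5 of 11756241 = 9404992.80, rounded up to 9404993; 9,404,993 required, 9,405,750 in favor — approved.
Class II: 2/3 of 7617176 = 5078117.33, rounded up to 5078118; 5,078,118 required, 5,077,457 in favor — not approved.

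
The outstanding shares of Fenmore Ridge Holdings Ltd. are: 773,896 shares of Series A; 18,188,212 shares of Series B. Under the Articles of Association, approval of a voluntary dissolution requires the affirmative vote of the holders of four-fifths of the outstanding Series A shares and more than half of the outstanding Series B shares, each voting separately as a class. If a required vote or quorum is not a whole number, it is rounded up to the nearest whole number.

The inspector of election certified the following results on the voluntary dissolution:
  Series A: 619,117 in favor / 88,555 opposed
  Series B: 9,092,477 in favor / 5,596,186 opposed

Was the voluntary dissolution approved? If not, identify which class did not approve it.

Not approved — the Series B shares did not give the required vote.

Series A: 4/5 of 773896 = 619116.80, rounded up to 619117; 619,117 required, 619,117 in favor — approved.
Series B: a majority of 18188212 is 9094107; 9,094,107 required, 9,092,477 in favor — not approved.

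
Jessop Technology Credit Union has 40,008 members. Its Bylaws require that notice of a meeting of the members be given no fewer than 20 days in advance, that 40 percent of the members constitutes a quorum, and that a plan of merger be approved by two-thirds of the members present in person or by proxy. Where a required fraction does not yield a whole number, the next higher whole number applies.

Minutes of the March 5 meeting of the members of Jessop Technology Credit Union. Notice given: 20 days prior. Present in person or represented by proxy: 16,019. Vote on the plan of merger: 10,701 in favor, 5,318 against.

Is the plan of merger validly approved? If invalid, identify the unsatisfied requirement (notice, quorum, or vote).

Valid — all requirements satisfied.

Notice: 20 days given; 20 required. Satisfied.
Quorum: 40% of 40,008 = 16,003.20, rounded up to 16,004; 16,019 present. Satisfied.
Vote: requires two-thirds of those present (16,019); 2/3 of 16019 = 10679.33, rounded up to 10680, so 10,680 needed; 10,701 in favor. Satisfied.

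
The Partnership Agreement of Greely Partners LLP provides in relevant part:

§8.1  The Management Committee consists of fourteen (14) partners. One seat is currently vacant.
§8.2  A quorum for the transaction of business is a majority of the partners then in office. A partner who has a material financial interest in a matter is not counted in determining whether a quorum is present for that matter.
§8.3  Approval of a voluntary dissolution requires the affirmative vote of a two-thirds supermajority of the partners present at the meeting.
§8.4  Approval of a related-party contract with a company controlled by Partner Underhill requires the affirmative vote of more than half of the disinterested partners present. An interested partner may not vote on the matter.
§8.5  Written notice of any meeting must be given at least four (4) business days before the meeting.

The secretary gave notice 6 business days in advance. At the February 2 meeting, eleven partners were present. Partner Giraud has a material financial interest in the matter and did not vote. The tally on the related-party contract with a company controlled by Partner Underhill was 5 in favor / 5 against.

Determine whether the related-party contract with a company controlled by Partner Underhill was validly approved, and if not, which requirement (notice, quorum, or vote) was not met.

Notice: 6 business days given; 4 required (6 ≥ 4). Satisfied.
Quorum: 11 present, but the 1 interested partner does not count, leaving 10. Quorum is 7. Satisfied.
Vote: the related-party contract with a company controlled by Partner Underhill requires a majority of the disinterested partners present (11 − 1 = 10). A majority of 10 is 6, so 6 affirmative votes are needed; 5 voted in favor. Not satisfied.

Invalid — vote requirement not satisfied.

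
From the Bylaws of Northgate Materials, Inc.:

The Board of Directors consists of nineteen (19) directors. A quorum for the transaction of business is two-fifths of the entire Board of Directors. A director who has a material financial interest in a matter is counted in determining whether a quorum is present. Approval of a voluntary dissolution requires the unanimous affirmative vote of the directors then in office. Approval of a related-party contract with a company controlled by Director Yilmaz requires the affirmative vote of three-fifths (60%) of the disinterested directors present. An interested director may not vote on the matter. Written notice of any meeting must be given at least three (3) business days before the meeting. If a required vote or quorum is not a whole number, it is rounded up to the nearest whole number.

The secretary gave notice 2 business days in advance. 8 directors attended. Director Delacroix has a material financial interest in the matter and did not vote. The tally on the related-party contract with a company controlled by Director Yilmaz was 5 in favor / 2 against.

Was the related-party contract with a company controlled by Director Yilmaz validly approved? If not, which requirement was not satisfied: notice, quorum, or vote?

Invalid — notice requirement not satisfied.

Notice: 2 business days given; 3 required (2 < 3). Not satisfied.
Quorum: 8 present (interested directors count toward quorum); quorum is 8. Satisfied.
Vote: the related-party contract with a company controlled by Director Yilmaz requires three-fifths of the disinterested directors present (8 − 1 = 7). 3/5 of 7 = 4.20, rounded up to 5, so 5 affirmative votes are needed; 5 voted in favor. Satisfied.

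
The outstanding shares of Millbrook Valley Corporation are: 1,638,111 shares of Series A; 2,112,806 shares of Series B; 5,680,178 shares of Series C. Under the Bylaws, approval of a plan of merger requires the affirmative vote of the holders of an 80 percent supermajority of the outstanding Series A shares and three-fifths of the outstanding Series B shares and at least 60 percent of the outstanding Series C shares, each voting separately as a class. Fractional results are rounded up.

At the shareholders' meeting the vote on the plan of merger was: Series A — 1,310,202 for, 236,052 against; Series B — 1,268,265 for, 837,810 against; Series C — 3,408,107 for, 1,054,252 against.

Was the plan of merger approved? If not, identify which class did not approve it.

Series A: 4/5 of 1638111 = 1310488.80, rounded up to 1310489; 1,310,489 required, 1,310,202 in favor — not approved.
Series B: 3/5 of 2112806 = 1267683.60, rounded up to 1267684; 1,267,684 required, 1,268,265 in favor — approved.
Series C: 3/5 of 5680178 = 3408106.80, rounded up to 3408107; 3,408,107 required, 3,408,107 in favor — approved.

Not approved — the Series A shares did not give the required vote.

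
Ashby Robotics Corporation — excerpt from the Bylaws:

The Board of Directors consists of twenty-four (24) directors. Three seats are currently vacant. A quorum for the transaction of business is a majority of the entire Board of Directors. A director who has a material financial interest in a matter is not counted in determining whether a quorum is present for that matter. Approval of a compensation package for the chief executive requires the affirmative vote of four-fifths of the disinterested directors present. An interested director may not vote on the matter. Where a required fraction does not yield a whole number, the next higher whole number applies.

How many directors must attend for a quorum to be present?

A majority of 24 is 13.

13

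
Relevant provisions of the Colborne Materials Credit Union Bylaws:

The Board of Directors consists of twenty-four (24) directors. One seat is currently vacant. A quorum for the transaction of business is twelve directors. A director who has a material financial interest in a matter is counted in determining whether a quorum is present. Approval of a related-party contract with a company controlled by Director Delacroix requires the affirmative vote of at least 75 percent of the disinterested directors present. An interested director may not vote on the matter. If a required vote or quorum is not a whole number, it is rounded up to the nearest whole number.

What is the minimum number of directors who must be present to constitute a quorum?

12

The quorum is fixed at 12.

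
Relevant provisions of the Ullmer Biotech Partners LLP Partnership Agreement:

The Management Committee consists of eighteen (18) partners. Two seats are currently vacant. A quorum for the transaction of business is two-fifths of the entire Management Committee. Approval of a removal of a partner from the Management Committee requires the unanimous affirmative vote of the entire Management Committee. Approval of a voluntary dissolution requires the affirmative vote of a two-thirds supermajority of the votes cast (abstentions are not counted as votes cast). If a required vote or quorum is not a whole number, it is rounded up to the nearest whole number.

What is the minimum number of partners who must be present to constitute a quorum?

8

2/5 of 18 = 7.20, rounded up to 8.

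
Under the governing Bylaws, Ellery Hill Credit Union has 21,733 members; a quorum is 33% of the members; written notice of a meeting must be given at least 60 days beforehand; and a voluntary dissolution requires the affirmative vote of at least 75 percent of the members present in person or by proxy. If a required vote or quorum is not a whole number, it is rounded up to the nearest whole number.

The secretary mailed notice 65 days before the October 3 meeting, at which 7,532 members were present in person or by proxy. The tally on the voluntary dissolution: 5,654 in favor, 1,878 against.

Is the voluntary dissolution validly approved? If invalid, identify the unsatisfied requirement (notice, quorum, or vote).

Valid — all requirements satisfied.

Notice: 65 days given; 60 required. Satisfied.
Quorum: 33% of 21,733 = 7,171.89, rounded up to 7,172; 7,532 present. Satisfied.
Vote: requires three-fourths of those present (7,532); 3/4 of 7532 = 5649, so 5,649 needed; 5,654 in favor. Satisfied.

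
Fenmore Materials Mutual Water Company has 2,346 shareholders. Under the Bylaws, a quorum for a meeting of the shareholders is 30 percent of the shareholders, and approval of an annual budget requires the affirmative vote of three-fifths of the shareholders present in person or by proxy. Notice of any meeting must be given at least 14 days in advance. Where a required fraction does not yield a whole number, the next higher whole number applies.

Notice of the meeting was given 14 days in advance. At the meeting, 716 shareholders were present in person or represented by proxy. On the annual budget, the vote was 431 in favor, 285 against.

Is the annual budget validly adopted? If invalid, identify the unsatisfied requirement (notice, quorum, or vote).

Valid — all requirements satisfied.

Notice: 14 days given; 14 required. Satisfied.
Quorum: 30% of 2,346 = 703.80, rounded up to 704; 716 present. Satisfied.
Vote: requires three-fifths of those present (716); 3/5 of 716 = 429.60, rounded up to 430, so 430 needed; 431 in favor. Satisfied.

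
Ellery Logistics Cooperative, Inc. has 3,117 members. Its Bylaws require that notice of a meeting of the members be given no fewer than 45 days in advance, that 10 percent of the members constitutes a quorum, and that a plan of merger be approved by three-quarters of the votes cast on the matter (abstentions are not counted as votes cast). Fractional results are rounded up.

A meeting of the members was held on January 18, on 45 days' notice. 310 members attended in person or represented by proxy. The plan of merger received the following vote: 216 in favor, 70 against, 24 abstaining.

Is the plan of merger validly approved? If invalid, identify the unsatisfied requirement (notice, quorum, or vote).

Notice: 45 days given; 45 required. Satisfied.
Quorum: 10% of 3,117 = 311.70, rounded up to 312; 310 present. Not satisfied.
Vote: requires three-fourths of the votes cast (310 − 24 abstaining = 286); 3/4 of 286 = 214.50, rounded up to 215, so 215 needed; 216 in favor. Satisfied.

Invalid — quorum requirement not satisfied.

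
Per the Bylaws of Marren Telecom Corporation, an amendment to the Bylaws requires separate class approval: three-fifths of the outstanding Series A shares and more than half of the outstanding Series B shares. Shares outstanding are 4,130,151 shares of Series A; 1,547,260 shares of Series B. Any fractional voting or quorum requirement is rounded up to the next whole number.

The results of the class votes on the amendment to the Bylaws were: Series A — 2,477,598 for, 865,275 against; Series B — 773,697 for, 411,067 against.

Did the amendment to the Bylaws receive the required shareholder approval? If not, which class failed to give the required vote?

Not approved — the Series A shares did not give the required vote.

Series A: 3/5 of 4130151 = 2478090.60, rounded up to 2478091; 2,478,091 required, 2,477,598 in favor — not approved.
Series B: a majority of 1547260 is 773631; 773,631 required, 773,697 in favor — approved.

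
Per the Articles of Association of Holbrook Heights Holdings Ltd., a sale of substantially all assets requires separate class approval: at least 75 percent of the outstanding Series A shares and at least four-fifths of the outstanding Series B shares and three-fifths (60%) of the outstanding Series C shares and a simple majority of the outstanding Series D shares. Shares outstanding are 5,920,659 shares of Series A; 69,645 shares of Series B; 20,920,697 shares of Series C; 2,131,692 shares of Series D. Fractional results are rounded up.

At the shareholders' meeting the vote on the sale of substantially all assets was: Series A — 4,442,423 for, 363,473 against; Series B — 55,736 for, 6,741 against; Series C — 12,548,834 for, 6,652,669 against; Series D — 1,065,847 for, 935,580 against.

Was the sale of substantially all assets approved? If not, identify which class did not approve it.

Not approved — the Series C shares did not give the required vote.

Series A: 3/4 of 5920659 = 4440494.25, rounded up to 4440495; 4,440,495 required, 4,442,423 in favor — approved.
Series B: 4/5 of 69645 = 55716; 55,716 required, 55,736 in favor — approved.
Series C: 3/5 of 20920697 = 12552418.20, rounded up to 12552419; 12,552,419 required, 12,548,834 in favor — not approved.
Series D: a majority of 2131692 is 1065847; 1,065,847 required, 1,065,847 in favor — approved.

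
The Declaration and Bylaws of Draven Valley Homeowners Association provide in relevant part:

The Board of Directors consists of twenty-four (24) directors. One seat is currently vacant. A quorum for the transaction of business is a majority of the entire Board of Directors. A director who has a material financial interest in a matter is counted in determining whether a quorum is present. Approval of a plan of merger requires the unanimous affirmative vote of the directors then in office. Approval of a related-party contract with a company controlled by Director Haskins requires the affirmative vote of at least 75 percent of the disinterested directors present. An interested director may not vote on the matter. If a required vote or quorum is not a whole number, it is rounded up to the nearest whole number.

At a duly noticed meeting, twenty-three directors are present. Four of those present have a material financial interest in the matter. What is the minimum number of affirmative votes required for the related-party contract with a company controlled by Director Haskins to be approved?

The related-party contract with a company controlled by Director Haskins requires three-fourths of the disinterested directors present (23 − 4 = 19).
3/4 of 19 = 14.25, rounded up to 15.

15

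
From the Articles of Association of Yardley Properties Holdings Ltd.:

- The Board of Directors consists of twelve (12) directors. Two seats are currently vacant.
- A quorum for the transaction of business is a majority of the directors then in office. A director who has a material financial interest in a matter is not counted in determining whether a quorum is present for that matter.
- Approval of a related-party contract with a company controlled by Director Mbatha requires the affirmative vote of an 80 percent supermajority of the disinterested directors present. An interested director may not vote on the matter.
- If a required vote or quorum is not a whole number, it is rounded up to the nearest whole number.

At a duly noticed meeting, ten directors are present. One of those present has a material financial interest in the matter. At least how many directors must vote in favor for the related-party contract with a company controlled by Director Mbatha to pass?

The related-party contract with a company controlled by Director Mbatha requires four-fifths of the disinterested directors present (10 − 1 = 9).
4/5 of 9 = 7.20, rounded up to 8.

8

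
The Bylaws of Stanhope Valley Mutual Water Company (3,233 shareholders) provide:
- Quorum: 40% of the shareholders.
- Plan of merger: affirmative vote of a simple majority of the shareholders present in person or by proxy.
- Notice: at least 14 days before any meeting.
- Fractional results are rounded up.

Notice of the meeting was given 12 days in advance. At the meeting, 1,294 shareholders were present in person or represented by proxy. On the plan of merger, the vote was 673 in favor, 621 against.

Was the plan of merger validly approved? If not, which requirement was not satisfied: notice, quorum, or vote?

Notice: 12 days given; 14 required. Not satisfied.
Quorum: 40% of 3,233 = 1,293.20, rounded up to 1,294; 1,294 present. Satisfied.
Vote: requires a majority of those present (1,294); a majority of 1294 is 648, so 648 needed; 673 in favor. Satisfied.

Invalid — notice requirement not satisfied.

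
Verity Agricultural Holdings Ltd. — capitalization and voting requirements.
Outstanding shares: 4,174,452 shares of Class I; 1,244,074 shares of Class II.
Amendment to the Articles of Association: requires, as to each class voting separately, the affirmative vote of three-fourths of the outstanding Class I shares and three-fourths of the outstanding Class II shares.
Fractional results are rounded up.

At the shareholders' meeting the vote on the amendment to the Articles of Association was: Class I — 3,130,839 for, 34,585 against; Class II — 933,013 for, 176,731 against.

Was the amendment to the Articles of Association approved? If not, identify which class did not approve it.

Class I: 3/4 of 4174452 = 3130839; 3,130,839 required, 3,130,839 in favor — approved.
Class II: 3/4 of 1244074 = 933055.50, rounded up to 933056; 933,056 required, 933,013 in favor — not approved.

Not approved — the Class II shares did not give the required vote.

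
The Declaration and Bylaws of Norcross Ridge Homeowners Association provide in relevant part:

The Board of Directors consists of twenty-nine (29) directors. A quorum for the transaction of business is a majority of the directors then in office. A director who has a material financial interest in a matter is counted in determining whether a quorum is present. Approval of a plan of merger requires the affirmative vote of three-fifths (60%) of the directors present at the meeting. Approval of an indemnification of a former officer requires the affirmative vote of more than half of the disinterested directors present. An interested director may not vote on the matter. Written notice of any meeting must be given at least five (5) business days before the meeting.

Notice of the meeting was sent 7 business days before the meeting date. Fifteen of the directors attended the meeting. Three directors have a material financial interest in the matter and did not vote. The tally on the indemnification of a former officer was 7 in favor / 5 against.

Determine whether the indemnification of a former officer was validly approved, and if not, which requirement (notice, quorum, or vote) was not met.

Valid — all requirements satisfied.

Notice: 7 business days given; 5 required (7 ≥ 5). Satisfied.
Quorum: 15 present (interested directors count toward quorum); quorum is 15. Satisfied.
Vote: the indemnification of a former officer requires a majority of the disinterested directors present (15 − 3 = 12). A majority of 12 is 7, so 7 affirmative votes are needed; 7 voted in favor. Satisfied.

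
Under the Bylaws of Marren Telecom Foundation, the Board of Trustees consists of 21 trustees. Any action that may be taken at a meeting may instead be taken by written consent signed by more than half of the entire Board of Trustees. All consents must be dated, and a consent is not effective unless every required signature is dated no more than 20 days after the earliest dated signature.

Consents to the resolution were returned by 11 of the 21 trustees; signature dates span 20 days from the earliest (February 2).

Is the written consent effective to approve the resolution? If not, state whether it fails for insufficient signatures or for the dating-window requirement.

Effective — both the signature and dating-window requirements are satisfied.

Signatures required: more than half of 21 — a majority of 21 is 11, so 11 needed; 11 signed. Sufficient.
Dating window: the latest signature is 20 days after the earliest; the limit is 20 days. Within the window.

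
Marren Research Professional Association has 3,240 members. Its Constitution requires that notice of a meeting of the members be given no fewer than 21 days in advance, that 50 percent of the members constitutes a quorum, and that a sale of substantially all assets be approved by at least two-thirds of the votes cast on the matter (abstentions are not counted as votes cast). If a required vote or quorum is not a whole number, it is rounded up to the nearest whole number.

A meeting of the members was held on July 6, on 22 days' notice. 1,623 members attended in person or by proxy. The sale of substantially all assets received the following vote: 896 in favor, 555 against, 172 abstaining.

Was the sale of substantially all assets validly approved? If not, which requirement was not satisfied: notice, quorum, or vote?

Invalid — vote requirement not satisfied.

Notice: 22 days given; 21 required. Satisfied.
Quorum: 50% of 3,240 = 1,620; 1,623 present. Satisfied.
Vote: requires two-thirds of the votes cast (1,623 − 172 abstaining = 1,451); 2/3 of 1451 = 967.33, rounded up to 968, so 968 needed; 896 in favor. Not satisfied.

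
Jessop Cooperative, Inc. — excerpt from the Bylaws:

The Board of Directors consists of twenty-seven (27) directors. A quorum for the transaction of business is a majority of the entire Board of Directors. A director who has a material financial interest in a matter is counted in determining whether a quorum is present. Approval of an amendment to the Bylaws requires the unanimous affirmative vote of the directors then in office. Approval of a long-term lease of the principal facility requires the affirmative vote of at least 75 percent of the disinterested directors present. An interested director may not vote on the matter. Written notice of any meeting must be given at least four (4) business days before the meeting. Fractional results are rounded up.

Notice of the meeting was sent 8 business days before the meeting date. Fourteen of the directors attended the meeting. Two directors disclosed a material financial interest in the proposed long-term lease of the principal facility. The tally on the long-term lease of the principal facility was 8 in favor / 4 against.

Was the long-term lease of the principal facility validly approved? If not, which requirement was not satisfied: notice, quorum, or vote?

Invalid — vote requirement not satisfied.

Notice: 8 business days given; 4 required (8 ≥ 4). Satisfied.
Quorum: 14 present (interested directors count toward quorum); quorum is 14. Satisfied.
Vote: the long-term lease of the principal facility requires three-fourths of the disinterested directors present (14 − 2 = 12). 3/4 of 12 = 9, so 9 affirmative votes are needed; 8 voted in favor. Not satisfied.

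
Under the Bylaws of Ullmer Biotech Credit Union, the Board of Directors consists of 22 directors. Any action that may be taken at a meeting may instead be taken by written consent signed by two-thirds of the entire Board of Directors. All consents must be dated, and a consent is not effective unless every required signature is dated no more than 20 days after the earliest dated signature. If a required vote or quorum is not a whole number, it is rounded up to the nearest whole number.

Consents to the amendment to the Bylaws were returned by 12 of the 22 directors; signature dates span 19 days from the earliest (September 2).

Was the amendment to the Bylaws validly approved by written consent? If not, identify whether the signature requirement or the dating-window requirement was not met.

Signatures required: two-thirds of 22 — 2/3 of 22 = 14.67, rounded up to 15, so 15 needed; 12 signed. Insufficient.
Dating window: the latest signature is 19 days after the earliest; the limit is 20 days. Within the window.

Not effective — insufficient signatures.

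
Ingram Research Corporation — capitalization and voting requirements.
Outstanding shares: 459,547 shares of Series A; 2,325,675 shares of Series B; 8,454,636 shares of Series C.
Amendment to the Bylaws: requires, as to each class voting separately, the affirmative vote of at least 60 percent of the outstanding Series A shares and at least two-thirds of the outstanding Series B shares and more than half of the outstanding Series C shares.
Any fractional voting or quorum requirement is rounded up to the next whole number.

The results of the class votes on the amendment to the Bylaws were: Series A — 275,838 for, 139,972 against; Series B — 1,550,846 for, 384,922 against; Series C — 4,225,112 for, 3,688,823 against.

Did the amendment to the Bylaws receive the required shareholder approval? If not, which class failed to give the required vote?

Series A: 3/5 of 459547 = 275728.20, rounded up to 275729; 275,729 required, 275,838 in favor — approved.
Series B: 2/3 of 2325675 = 1550450; 1,550,450 required, 1,550,846 in favor — approved.
Series C: a majority of 8454636 is 4227319; 4,227,319 required, 4,225,112 in favor — not approved.

Not approved — the Series C shares did not give the required vote.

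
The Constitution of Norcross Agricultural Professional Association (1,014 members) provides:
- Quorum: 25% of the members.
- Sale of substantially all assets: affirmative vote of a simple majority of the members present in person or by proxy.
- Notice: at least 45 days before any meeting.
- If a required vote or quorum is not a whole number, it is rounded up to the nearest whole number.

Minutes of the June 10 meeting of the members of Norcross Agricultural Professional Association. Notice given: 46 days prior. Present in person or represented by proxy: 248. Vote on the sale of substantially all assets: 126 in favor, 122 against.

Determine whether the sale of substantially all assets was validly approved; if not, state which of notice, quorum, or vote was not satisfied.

Notice: 46 days given; 45 required. Satisfied.
Quorum: 25% of 1,014 = 253.50, rounded up to 254; 248 present. Not satisfied.
Vote: requires a majority of those present (248); a majority of 248 is 125, so 125 needed; 126 in favor. Satisfied.

Invalid — quorum requirement not satisfied.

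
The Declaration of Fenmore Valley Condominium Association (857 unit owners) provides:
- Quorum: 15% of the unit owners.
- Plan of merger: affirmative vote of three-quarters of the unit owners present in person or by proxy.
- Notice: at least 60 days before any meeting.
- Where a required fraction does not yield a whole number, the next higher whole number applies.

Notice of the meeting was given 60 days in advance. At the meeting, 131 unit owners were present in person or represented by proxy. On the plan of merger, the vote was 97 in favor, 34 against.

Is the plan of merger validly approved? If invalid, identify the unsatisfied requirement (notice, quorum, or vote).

Notice: 60 days given; 60 required. Satisfied.
Quorum: 15% of 857 = 128.55, rounded up to 129; 131 present. Satisfied.
Vote: requires three-fourths of those present (131); 3/4 of 131 = 98.25, rounded up to 99, so 99 needed; 97 in favor. Not satisfied.

Invalid — vote requirement not satisfied.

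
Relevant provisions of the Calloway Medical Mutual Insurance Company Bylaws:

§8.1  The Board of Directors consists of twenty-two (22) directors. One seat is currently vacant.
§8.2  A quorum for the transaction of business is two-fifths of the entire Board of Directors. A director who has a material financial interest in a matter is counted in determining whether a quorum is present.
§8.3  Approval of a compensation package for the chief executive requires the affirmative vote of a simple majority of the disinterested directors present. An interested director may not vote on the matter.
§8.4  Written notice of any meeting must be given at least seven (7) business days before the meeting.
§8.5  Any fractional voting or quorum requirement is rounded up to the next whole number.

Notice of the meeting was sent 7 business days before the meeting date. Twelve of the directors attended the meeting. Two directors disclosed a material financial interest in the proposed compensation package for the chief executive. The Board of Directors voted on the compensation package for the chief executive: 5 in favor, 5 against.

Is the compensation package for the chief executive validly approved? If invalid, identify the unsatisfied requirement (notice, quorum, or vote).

Notice: 7 business days given; 7 required (7 ≥ 7). Satisfied.
Quorum: 12 present (interested directors count toward quorum); quorum is 9. Satisfied.
Vote: the compensation package for the chief executive requires a majority of the disinterested directors present (12 − 2 = 10). A majority of 10 is 6, so 6 affirmative votes are needed; 5 voted in favor. Not satisfied.

Invalid — vote requirement not satisfied.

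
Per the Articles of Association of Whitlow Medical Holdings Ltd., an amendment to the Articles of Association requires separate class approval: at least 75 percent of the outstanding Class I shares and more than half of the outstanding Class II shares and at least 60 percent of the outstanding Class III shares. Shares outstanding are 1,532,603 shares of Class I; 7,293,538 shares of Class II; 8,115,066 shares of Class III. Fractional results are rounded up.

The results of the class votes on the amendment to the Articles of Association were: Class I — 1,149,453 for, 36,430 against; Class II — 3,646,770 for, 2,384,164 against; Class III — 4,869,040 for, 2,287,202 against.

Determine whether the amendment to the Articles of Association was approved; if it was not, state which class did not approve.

Class I: 3/4 of 1532603 = 1149452.25, rounded up to 1149453; 1,149,453 required, 1,149,453 in favor — approved.
Class II: a majority of 7293538 is 3646770; 3,646,770 required, 3,646,770 in favor — approved.
Class III: 3/5 of 8115066 = 4869039.60, rounded up to 4869040; 4,869,040 required, 4,869,040 in favor — approved.

Approved — every class gave the required vote.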